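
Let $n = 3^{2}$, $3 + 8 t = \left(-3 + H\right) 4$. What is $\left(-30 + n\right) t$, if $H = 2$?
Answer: $\frac{147}{8} \approx 18.375$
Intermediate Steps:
$t = - \frac{7}{8}$ ($t = - \frac{3}{8} + \frac{\left(-3 + 2\right) 4}{8} = - \frac{3}{8} + \frac{\left(-1\right) 4}{8} = - \frac{3}{8} + \frac{1}{8} \left(-4\right) = - \frac{3}{8} - \frac{1}{2} = - \frac{7}{8} \approx -0.875$)
$n = 9$
$\left(-30 + n\right) t = \left(-30 + 9\right) \left(- \frac{7}{8}\right) = \left(-21\right) \left(- \frac{7}{8}\right) = \frac{147}{8}$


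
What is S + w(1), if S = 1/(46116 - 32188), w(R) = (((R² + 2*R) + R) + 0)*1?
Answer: 55713/13928 ≈ 4.0001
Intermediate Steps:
w(R) = R² + 3*R (w(R) = ((R² + 3*R) + 0)*1 = (R² + 3*R)*1 = R² + 3*R)
S = 1/13928 ≈ 7.1798e-5
S + w(1) = 1/13928 + 1*(3 + 1) = 1/13928 + 1*4 = 1/13928 + 4 = 55713/13928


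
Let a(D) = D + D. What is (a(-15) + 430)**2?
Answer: 160000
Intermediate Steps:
a(D) = 2*D
(a(-15) + 430)**2 = (2*(-15) + 430)**2 = (-30 + 430)**2 = 400**2 = 160000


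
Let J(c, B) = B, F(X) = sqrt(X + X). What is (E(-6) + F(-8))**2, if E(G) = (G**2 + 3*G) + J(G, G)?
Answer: 128 + 96*I ≈ 128.0 + 96.0*I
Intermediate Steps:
F(X) = sqrt(2)*sqrt(X) (F(X) = sqrt(2*X) = sqrt(2)*sqrt(X))
E(G) = G**2 + 4*G (E(G) = (G**2 + 3*G) + G = G**2 + 4*G)
(E(-6) + F(-8))**2 = (-6*(4 - 6) + sqrt(2)*sqrt(-8))**2 = (-6*(-2) + sqrt(2)*(2*I*sqrt(2)))**2 = (12 + 4*I)**2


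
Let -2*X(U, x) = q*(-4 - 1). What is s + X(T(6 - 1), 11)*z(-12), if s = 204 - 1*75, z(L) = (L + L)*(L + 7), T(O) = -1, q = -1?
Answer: -171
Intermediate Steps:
z(L) = 2*L*(7 + L) (z(L) = (2*L)*(7 + L) = 2*L*(7 + L))
X(U, x) = -5/2 (X(U, x) = -(-1)*(-4 - 1)/2 = -(-1)*(-5)/2 = -½*5 = -5/2)
s = 129 (s = 204 - 75 = 129)
s + X(T(6 - 1), 11)*z(-12) = 129 - 5*(-12)*(7 - 12) = 129 - 5*(-12)*(-5) = 129 - 5/2*120 = 129 - 300 = -171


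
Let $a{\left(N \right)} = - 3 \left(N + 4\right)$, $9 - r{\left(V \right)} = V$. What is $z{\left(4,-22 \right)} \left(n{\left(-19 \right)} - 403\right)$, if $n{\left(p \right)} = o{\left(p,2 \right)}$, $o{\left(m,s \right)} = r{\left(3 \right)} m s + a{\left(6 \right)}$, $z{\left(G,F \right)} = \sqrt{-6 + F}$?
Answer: $- 1322 i \sqrt{7} \approx - 3497.7 i$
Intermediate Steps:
$r{\left(V \right)} = 9 - V$
$a{\left(N \right)} = -12 - 3 N$ ($a{\left(N \right)} = - 3 \left(4 + N\right) = -12 - 3 N$)
$o{\left(m,s \right)} = -30 + 6 m s$ ($o{\left(m,s \right)} = \left(9 - 3\right) m s - 30 = 6 m s - 30 = -30 + 6 m s$)
$n{\left(p \right)} = -30 + 12 p$ ($n{\left(p \right)} = -30 + 6 p 2 = -30 + 12 p$)
$z{\left(4,-22 \right)} \left(n{\left(-19 \right)} - 403\right) = \sqrt{-6 - 22} \left(\left(-30 + 12 \left(-19\right)\right) - 403\right) = \sqrt{-28} \left(\left(-30 - 228\right) - 403\right) = 2 i \sqrt{7} \left(-258 - 403\right) = 2 i \sqrt{7} \left(-661\right) = - 1322 i \sqrt{7}$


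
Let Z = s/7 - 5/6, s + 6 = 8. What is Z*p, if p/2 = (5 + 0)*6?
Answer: -230/7 ≈ -32.857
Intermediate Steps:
s = 2 (s = -6 + 8 = 2)
p = 60 (p = 2*((5 + 0)*6) = 2*(5*6) = 2*30 = 60)
Z = -23/42 (Z = 2/7 - 5/6 = 2*(⅐) - 5*⅙ = 2/7 - ⅚ = -23/42 ≈ -0.54762)
Z*p = -23/42*60 = -230/7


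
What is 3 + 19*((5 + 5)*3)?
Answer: 573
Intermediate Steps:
3 + 19*((5 + 5)*3) = 3 + 19*(10*3) = 3 + 19*30 = 3 + 570 = 573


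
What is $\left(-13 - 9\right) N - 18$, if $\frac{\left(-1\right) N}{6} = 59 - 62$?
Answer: $-414$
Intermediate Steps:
$N = 18$ ($N = - 6 \left(59 - 62\right) = \left(-6\right) \left(-3\right) = 18$)
$\left(-13 - 9\right) N - 18 = \left(-13 - 9\right) 18 - 18 = \left(-22\right) 18 - 18 = -396 - 18 = -414$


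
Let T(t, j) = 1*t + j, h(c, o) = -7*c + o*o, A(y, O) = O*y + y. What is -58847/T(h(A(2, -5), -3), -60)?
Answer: -58847/5 ≈ -11769.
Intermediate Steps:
A(y, O) = y + O*y
h(c, o) = o**2 - 7*c (h(c, o) = -7*c + o**2 = o**2 - 7*c)
T(t, j) = j + t (T(t, j) = t + j = j + t)
-58847/T(h(A(2, -5), -3), -60) = -58847/(-60 + ((-3)**2 - 14*(1 - 5))) = -58847/(-60 + (9 - 14*(-4))) = -58847/(-60 + (9 - 7*(-8))) = -58847/(-60 + (9 + 56)) = -58847/(-60 + 65) = -58847/5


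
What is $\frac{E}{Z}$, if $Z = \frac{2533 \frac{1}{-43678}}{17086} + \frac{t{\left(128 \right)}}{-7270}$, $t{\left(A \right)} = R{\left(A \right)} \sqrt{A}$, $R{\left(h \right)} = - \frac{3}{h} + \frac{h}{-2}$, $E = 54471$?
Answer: $\frac{11687892693837465168768}{627563891735606404333} + \frac{242604435247964463430485168 \sqrt{2}}{627563891735606404333} \approx 5.4673 \cdot 10^{5}$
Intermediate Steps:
$R{\left(h \right)} = - \frac{3}{h} - \frac{h}{2}$ ($R{\left(h \right)} = - \frac{3}{h} + h \left(- \frac{1}{2}\right) = - \frac{3}{h} - \frac{h}{2}$)
$t{\left(A \right)} = \sqrt{A} \left(- \frac{3}{A} - \frac{A}{2}\right)$ ($t{\left(A \right)} = \left(- \frac{3}{A} - \frac{A}{2}\right) \sqrt{A} = \sqrt{A} \left(- \frac{3}{A} - \frac{A}{2}\right)$)
$Z = - \frac{2533}{746282308} + \frac{1639 \sqrt{2}}{23264}$ ($Z = \frac{2533 \frac{1}{-43678}}{17086} + \frac{\frac{1}{2} \frac{1}{\sqrt{128}} \left(-6 - 128^{2}\right)}{-7270} = 2533 \left(- \frac{1}{43678}\right) \frac{1}{17086} + \frac{\frac{\sqrt{2}}{16} \left(-6 - 16384\right)}{2} \left(- \frac{1}{7270}\right) = \left(- \frac{2533}{43678}\right) \frac{1}{17086} + \frac{\frac{\sqrt{2}}{16} \left(-6 - 16384\right)}{2} \left(- \frac{1}{7270}\right) = - \frac{2533}{746282308} + \frac{1}{2} \frac{\sqrt{2}}{16} \left(-16390\right) \left(- \frac{1}{7270}\right) = - \frac{2533}{746282308} + - \frac{8195 \sqrt{2}}{16} \left(- \frac{1}{7270}\right) = - \frac{2533}{746282308} + \frac{1639 \sqrt{2}}{23264} \approx 0.099631$)
$\frac{E}{Z} = \frac{54471}{- \frac{2533}{746282308} + \frac{1639 \sqrt{2}}{23264}}$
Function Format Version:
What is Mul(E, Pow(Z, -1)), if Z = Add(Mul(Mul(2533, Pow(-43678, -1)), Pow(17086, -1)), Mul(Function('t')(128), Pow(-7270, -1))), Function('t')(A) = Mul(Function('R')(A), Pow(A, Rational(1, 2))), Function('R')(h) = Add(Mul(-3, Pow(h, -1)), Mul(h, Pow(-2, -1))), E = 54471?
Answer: Add(Rational(11687892693837465168768, 627563891735606404333), Mul(Rational(242604435247964463430485168, 627563891735606404333), Pow(2, Rational(1, 2)))) ≈ 5.4673e+5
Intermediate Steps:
Function('R')(h) = Add(Mul(-3, Pow(h, -1)), Mul(Rational(-1, 2), h)) (Function('R')(h) = Add(Mul(-3, Pow(h, -1)), Mul(h, Rational(-1, 2))) = Add(Mul(-3, Pow(h, -1)), Mul(Rational(-1, 2), h)))
Function('t')(A) = Mul(Pow(A, Rational(1, 2)), Add(Mul(-3, Pow(A, -1)), Mul(Rational(-1, 2), A))) (Function('t')(A) = Mul(Add(Mul(-3, Pow(A, -1)), Mul(Rational(-1, 2), A)), Pow(A, Rational(1, 2))) = Mul(Pow(A, Rational(1, 2)), Add(Mul(-3, Pow(A, -1)), Mul(Rational(-1, 2), A))))
Z = Add(Rational(-2533, 746282308), Mul(Rational(1639, 23264), Pow(2, Rational(1, 2)))) (Z = Add(Mul(Mul(2533, Pow(-43678, -1)), Pow(17086, -1)), Mul(Mul(Rational(1, 2), Pow(128, Rational(-1, 2)), Add(-6, Mul(-1, Pow(128, 2)))), Pow(-7270, -1))) = Add(Mul(Mul(2533, Rational(-1, 43678)), Rational(1, 17086)), Mul(Mul(Rational(1, 2), Mul(Rational(1, 16), Pow(2, Rational(1, 2))), Add(-6, Mul(-1, 16384))), Rational(-1, 7270))) = Add(Mul(Rational(-2533, 43678), Rational(1, 17086)), Mul(Mul(Rational(1, 2), Mul(Rational(1, 16), Pow(2, Rational(1, 2))), Add(-6, -16384)), Rational(-1, 7270))) = Add(Rational(-2533, 746282308), Mul(Mul(Rational(1, 2), Mul(Rational(1, 16), Pow(2, Rational(1, 2))), -16390), Rational(-1, 7270))) = Add(Rational(-2533, 746282308), Mul(Mul(Rational(-8195, 16), Pow(2, Rational(1, 2))), Rational(-1, 7270))) = Add(Rational(-2533, 746282308), Mul(Rational(1639, 23264), Pow(2, Rational(1, 2)))) ≈ 0.099631)
Mul(E, Pow(Z, -1)) = Mul(54471, Pow(Add(Rational(-2533, 746282308), Mul(Rational(1639, 23264), Pow(2, Rational(1, 2)))), -1))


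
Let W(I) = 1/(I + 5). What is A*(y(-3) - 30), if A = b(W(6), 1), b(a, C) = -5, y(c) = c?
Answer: 165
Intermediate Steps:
W(I) = 1/(5 + I)
A = -5
A*(y(-3) - 30) = -5*(-3 - 30) = -5*(-33) = 165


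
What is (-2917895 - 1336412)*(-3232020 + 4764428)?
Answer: -6519334081256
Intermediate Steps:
(-2917895 - 1336412)*(-3232020 + 4764428) = -4254307*1532408 = -6519334081256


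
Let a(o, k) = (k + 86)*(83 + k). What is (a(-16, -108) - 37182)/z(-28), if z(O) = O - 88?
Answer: 9158/29 ≈ 315.79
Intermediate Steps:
a(o, k) = (83 + k)*(86 + k) (a(o, k) = (86 + k)*(83 + k) = (83 + k)*(86 + k))
z(O) = -88 + O
(a(-16, -108) - 37182)/z(-28) = ((7138 + (-108)² + 169*(-108)) - 37182)/(-88 - 28) = ((7138 + 11664 - 18252) - 37182)/(-116) = (550 - 37182)*(-1/116) = -36632*(-1/116) = 9158/29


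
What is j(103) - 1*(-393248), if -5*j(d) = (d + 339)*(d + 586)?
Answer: 1661702/5 ≈ 3.3234e+5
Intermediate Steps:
j(d) = -(339 + d)*(586 + d)/5 (j(d) = -(d + 339)*(d + 586)/5 = -(339 + d)*(586 + d)/5)
j(103) - 1*(-393248) = (-198654/5 - 185*103 - 1/5*103**2) - 1*(-393248) = (-198654/5 - 19055 - 1/5*10609) + 393248 = (-198654/5 - 19055 - 10609/5) + 393248 = -304538/5 + 393248 = 1661702/5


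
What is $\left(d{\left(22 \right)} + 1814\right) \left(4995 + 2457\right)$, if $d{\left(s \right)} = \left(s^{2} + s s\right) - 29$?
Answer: $20515356$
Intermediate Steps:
$d{\left(s \right)} = -29 + 2 s^{2}$ ($d{\left(s \right)} = \left(s^{2} + s^{2}\right) - 29 = 2 s^{2} - 29 = -29 + 2 s^{2}$)
$\left(d{\left(22 \right)} + 1814\right) \left(4995 + 2457\right) = \left(\left(-29 + 2 \cdot 22^{2}\right) + 1814\right) \left(4995 + 2457\right) = \left(\left(-29 + 2 \cdot 484\right) + 1814\right) 7452 = \left(\left(-29 + 968\right) + 1814\right) 7452 = \left(939 + 1814\right) 7452 = 2753 \cdot 7452 = 20515356$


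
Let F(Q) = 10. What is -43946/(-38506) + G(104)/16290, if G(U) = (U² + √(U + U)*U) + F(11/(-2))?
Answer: 283186574/156815685 + 208*√13/8145 ≈ 1.8979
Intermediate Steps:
G(U) = 10 + U² + √2*U^(3/2) (G(U) = (U² + √(U + U)*U) + 10 = (U² + √(2*U)*U) + 10 = (U² + (√2*√U)*U) + 10 = (U² + √2*U^(3/2)) + 10 = 10 + U² + √2*U^(3/2))
-43946/(-38506) + G(104)/16290 = -43946/(-38506) + (10 + 104² + √2*104^(3/2))/16290 = -43946*(-1/38506) + (10 + 10816 + √2*(208*√26))*(1/16290) = 21973/19253 + (10 + 10816 + 416*√13)*(1/16290) = 21973/19253 + (10826 + 416*√13)*(1/16290) = 21973/19253 + (5413/8145 + 208*√13/8145) = 283186574/156815685 + 208*√13/8145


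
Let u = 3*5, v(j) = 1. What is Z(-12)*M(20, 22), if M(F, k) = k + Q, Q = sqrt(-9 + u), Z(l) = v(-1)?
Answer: 22 + sqrt(6) ≈ 24.449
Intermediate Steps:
u = 15
Z(l) = 1
Q = sqrt(6) (Q = sqrt(-9 + 15) = sqrt(6) ≈ 2.4495)
M(F, k) = k + sqrt(6)
Z(-12)*M(20, 22) = 1*(22 + sqrt(6)) = 22 + sqrt(6)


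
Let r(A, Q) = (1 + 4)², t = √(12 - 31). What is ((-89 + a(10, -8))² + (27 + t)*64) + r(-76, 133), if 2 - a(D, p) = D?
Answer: 11162 + 64*I*√19 ≈ 11162.0 + 278.97*I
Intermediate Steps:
t = I*√19 (t = √(-19) = I*√19 ≈ 4.3589*I)
a(D, p) = 2 - D
r(A, Q) = 25 (r(A, Q) = 5² = 25)
((-89 + a(10, -8))² + (27 + t)*64) + r(-76, 133) = ((-89 + (2 - 1*10))² + (27 + I*√19)*64) + 25 = ((-89 + (2 - 10))² + (1728 + 64*I*√19)) + 25 = ((-89 - 8)² + (1728 + 64*I*√19)) + 25 = ((-97)² + (1728 + 64*I*√19)) + 25 = (9409 + (1728 + 64*I*√19)) + 25 = (11137 + 64*I*√19) + 25 = 11162 + 64*I*√19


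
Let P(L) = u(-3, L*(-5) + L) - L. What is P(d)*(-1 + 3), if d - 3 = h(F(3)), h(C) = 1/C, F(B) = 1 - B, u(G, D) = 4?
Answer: 3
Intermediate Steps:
d = 5/2 (d = 3 + 1/(1 - 1*3) = 3 + 1/(1 - 3) = 3 + 1/(-2) = 3 - 1/2 = 5/2 ≈ 2.5000)
P(L) = 4 - L
P(d)*(-1 + 3) = (4 - 1*5/2)*(-1 + 3) = (4 - 5/2)*2 = (3/2)*2 = 3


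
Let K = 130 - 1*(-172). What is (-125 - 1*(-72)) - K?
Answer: -355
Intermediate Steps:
K = 302 (K = 130 + 172 = 302)
(-125 - 1*(-72)) - K = (-125 - 1*(-72)) - 1*302 = (-125 + 72) - 302 = -53 - 302 = -355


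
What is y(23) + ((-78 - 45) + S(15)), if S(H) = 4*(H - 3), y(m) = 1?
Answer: -74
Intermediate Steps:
S(H) = -12 + 4*H (S(H) = 4*(-3 + H) = -12 + 4*H)
y(23) + ((-78 - 45) + S(15)) = 1 + ((-78 - 45) + (-12 + 4*15)) = 1 + (-123 + (-12 + 60)) = 1 + (-123 + 48) = 1 - 75 = -74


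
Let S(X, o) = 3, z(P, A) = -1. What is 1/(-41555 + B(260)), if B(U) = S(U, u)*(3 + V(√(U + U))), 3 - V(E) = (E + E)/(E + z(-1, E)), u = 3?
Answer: -7186941/298567173037 + 4*√130/298567173037 ≈ -2.4071e-5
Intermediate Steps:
V(E) = 3 - 2*E/(-1 + E) (V(E) = 3 - (E + E)/(E - 1) = 3 - 2*E/(-1 + E))
B(U) = 9 + 3*(-3 + √2*√U)/(-1 + √2*√U) (B(U) = 3*(3 + (-3 + √(U + U))/(-1 + √(U + U))) = 3*(3 + (-3 + √(2*U))/(-1 + √(2*U))) = 3*(3 + (-3 + √2*√U)/(-1 + √2*√U)) = 9 + 3*(-3 + √2*√U)/(-1 + √2*√U))
1/(-41555 + B(260)) = 1/(-41555 + 6*(-3 + 2*√2*√260)/(-1 + √2*√260)) = 1/(-41555 + 6*(-3 + 2*√2*(2*√65))/(-1 + √2*(2*√65))) = 1/(-41555 + 6*(-3 + 4*√130)/(-1 + 2*√130))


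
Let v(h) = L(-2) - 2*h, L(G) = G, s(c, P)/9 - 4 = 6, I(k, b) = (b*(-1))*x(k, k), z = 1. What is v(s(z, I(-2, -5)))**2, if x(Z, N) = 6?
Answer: 33124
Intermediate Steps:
I(k, b) = -6*b (I(k, b) = (b*(-1))*6 = -b*6 = -6*b)
s(c, P) = 90 (s(c, P) = 36 + 9*6 = 36 + 54 = 90)
v(h) = -2 - 2*h
v(s(z, I(-2, -5)))**2 = (-2 - 2*90)**2 = (-2 - 180)**2 = (-182)**2 = 33124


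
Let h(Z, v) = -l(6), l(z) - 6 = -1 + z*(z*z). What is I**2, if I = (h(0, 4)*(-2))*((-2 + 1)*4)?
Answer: 3125824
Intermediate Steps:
l(z) = 5 + z**3 (l(z) = 6 + (-1 + z*(z*z)) = 6 + (-1 + z*z**2) = 6 + (-1 + z**3) = 5 + z**3)
h(Z, v) = -221 (h(Z, v) = -(5 + 6**3) = -(5 + 216) = -1*221 = -221)
I = -1768 (I = (-221*(-2))*((-2 + 1)*4) = 442*(-1*4) = 442*(-4) = -1768)
I**2 = (-1768)**2 = 3125824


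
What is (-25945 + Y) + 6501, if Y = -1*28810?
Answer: -48254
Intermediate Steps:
Y = -28810
(-25945 + Y) + 6501 = (-25945 - 28810) + 6501 = -54755 + 6501 = -48254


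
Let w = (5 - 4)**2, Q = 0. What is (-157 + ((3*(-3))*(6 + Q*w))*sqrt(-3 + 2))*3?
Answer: -471 - 162*I ≈ -471.0 - 162.0*I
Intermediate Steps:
w = 1 (w = 1**2 = 1)
(-157 + ((3*(-3))*(6 + Q*w))*sqrt(-3 + 2))*3 = (-157 + ((3*(-3))*(6 + 0*1))*sqrt(-3 + 2))*3 = (-157 + (-9*(6 + 0))*sqrt(-1))*3 = (-157 + (-9*6)*I)*3 = (-157 - 54*I)*3 = -471 - 162*I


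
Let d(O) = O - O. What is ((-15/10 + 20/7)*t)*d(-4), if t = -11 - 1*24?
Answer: 0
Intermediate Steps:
d(O) = 0
t = -35 (t = -11 - 24 = -35)
((-15/10 + 20/7)*t)*d(-4) = ((-15/10 + 20/7)*(-35))*0 = ((-15*⅒ + 20*(⅐))*(-35))*0 = ((-3/2 + 20/7)*(-35))*0 = ((19/14)*(-35))*0 = -95/2*0 = 0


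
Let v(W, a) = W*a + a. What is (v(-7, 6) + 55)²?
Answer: 361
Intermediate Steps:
v(W, a) = a + W*a
(v(-7, 6) + 55)² = (6*(1 - 7) + 55)² = (6*(-6) + 55)² = (-36 + 55)² = 19² = 361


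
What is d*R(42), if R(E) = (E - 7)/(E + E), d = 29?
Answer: 145/12 ≈ 12.083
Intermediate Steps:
R(E) = (-7 + E)/(2*E) (R(E) = (-7 + E)/((2*E)) = (-7 + E)*(1/(2*E)) = (-7 + E)/(2*E))
d*R(42) = 29*((½)*(-7 + 42)/42) = 29*((½)*(1/42)*35) = 29*(5/12) = 145/12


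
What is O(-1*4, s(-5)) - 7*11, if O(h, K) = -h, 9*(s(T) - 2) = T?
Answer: -73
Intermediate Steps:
s(T) = 2 + T/9
O(-1*4, s(-5)) - 7*11 = -(-1)*4 - 7*11 = -1*(-4) - 77 = 4 - 77 = -73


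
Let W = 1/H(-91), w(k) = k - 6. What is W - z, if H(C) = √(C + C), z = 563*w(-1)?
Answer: 3941 - I*√182/182 ≈ 3941.0 - 0.074125*I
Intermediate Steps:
w(k) = -6 + k
z = -3941 (z = 563*(-6 - 1) = 563*(-7) = -3941)
H(C) = √2*√C (H(C) = √(2*C) = √2*√C)
W = -I*√182/182 (W = 1/(√2*√(-91)) = 1/(√2*(I*√91)) = 1/(I*√182) = -I*√182/182 ≈ -0.074125*I)
W - z = -I*√182/182 - 1*(-3941) = -I*√182/182 + 3941 = 3941 - I*√182/182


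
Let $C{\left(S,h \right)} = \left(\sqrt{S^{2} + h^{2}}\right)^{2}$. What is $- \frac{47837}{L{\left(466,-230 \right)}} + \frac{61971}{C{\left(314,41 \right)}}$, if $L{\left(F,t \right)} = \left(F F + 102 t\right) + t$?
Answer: $\frac{7192330637}{19400190082} \approx 0.37074$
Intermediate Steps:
$L{\left(F,t \right)} = F^{2} + 103 t$ ($L{\left(F,t \right)} = \left(F^{2} + 102 t\right) + t = F^{2} + 103 t$)
$C{\left(S,h \right)} = S^{2} + h^{2}$
$- \frac{47837}{L{\left(466,-230 \right)}} + \frac{61971}{C{\left(314,41 \right)}} = - \frac{47837}{466^{2} + 103 \left(-230\right)} + \frac{61971}{314^{2} + 41^{2}} = - \frac{47837}{217156 - 23690} + \frac{61971}{98596 + 1681} = - \frac{47837}{193466} + \frac{61971}{100277} = \frac{7192330637}{19400190082}$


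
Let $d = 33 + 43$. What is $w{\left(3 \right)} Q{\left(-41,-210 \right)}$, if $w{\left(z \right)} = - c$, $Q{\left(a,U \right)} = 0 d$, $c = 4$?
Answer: $0$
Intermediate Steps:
$d = 76$
$Q{\left(a,U \right)} = 0$ ($Q{\left(a,U \right)} = 0 \cdot 76 = 0$)
$w{\left(z \right)} = -4$ ($w{\left(z \right)} = \left(-1\right) 4 = -4$)
$w{\left(3 \right)} Q{\left(-41,-210 \right)} = \left(-4\right) 0 = 0$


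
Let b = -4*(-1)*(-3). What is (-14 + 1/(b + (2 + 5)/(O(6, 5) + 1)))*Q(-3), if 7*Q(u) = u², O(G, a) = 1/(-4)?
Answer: -1035/56 ≈ -18.482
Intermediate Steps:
O(G, a) = -¼
Q(u) = u²/7
b = -12 (b = 4*(-3) = -12)
(-14 + 1/(b + (2 + 5)/(O(6, 5) + 1)))*Q(-3) = (-14 + 1/(-12 + (2 + 5)/(-¼ + 1)))*((⅐)*(-3)²) = (-14 + 1/(-12 + 7/(¾)))*((⅐)*9) = (-14 + 1/(-12 + 7*(4/3)))*(9/7) = (-14 + 1/(-12 + 28/3))*(9/7) = (-14 + 1/(-8/3))*(9/7) = (-14 - 3/8)*(9/7) = -115/8*9/7 = -1035/56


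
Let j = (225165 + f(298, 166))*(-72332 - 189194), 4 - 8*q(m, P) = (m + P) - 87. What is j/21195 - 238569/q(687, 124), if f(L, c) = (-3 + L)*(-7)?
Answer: -116580535201/42390 ≈ -2.7502e+6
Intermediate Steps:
f(L, c) = 21 - 7*L
q(m, P) = 91/8 - P/8 - m/8 (q(m, P) = 1/2 - ((m + P) - 87)/8 = 1/2 - ((P + m) - 87)/8 = 1/2 - (-87 + P + m)/8 = 1/2 + (87/8 - P/8 - m/8) = 91/8 - P/8 - m/8)
j = -58346450600 (j = (225165 + (21 - 7*298))*(-72332 - 189194) = (225165 + (21 - 2086))*(-261526) = (225165 - 2065)*(-261526) = 223100*(-261526) = -58346450600)
j/21195 - 238569/q(687, 124) = -58346450600/21195 - 238569/(91/8 - 1/8*124 - 1/8*687) = -58346450600*1/21195 - 238569/(91/8 - 31/2 - 687/8) = -11669290120/4239 - 238569/(-90) = -11669290120/4239 - 238569*(-1/90) = -11669290120/4239 + 79523/30 = -116580535201/42390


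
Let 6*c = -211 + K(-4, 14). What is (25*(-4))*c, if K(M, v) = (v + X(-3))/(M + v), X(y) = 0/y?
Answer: 10480/3 ≈ 3493.3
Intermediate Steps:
X(y) = 0
K(M, v) = v/(M + v) (K(M, v) = (v + 0)/(M + v) = v/(M + v))
c = -524/15 (c = (-211 + 14/(-4 + 14))/6 = (-211 + 14/10)/6 = (-211 + 14*(⅒))/6 = (-211 + 7/5)/6 = (⅙)*(-1048/5) = -524/15 ≈ -34.933)
(25*(-4))*c = (25*(-4))*(-524/15) = -100*(-524/15) = 10480/3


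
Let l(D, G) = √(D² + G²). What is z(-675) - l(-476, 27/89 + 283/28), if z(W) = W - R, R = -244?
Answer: -431 - √1407724500113/2492 ≈ -907.11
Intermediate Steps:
z(W) = 244 + W (z(W) = W - 1*(-244) = W + 244 = 244 + W)
z(-675) - l(-476, 27/89 + 283/28) = (244 - 675) - √((-476)² + (27/89 + 283/28)²) = -431 - √(226576 + (27*(1/89) + 283*(1/28))²) = -431 - √(226576 + (27/89 + 283/28)²) = -431 - √(226576 + (25943/2492)²) = -431 - √(226576 + 673039249/6210064) = -431 - √(1407724500113/6210064) = -431 - √1407724500113/2492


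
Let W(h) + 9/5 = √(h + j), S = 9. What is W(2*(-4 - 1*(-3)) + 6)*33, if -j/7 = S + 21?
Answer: -297/5 + 33*I*√206 ≈ -59.4 + 473.64*I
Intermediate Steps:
j = -210 (j = -7*(9 + 21) = -7*30 = -210)
W(h) = -9/5 + √(-210 + h) (W(h) = -9/5 + √(h - 210) = -9/5 + √(-210 + h))
W(2*(-4 - 1*(-3)) + 6)*33 = (-9/5 + √(-210 + (2*(-4 - 1*(-3)) + 6)))*33 = (-9/5 + √(-210 + (2*(-4 + 3) + 6)))*33 = (-9/5 + √(-210 + (2*(-1) + 6)))*33 = (-9/5 + √(-210 + (-2 + 6)))*33 = (-9/5 + √(-210 + 4))*33 = (-9/5 + √(-206))*33 = (-9/5 + I*√206)*33 = -297/5 + 33*I*√206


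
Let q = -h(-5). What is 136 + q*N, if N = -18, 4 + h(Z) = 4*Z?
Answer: -296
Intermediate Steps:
h(Z) = -4 + 4*Z
q = 24 (q = -(-4 + 4*(-5)) = -(-4 - 20) = -1*(-24) = 24)
136 + q*N = 136 + 24*(-18) = 136 - 432 = -296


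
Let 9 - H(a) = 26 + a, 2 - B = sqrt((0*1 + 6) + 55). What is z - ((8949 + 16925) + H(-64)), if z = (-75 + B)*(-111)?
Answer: -17818 + 111*sqrt(61) ≈ -16951.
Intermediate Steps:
B = 2 - sqrt(61) (B = 2 - sqrt((0*1 + 6) + 55) = 2 - sqrt((0 + 6) + 55) = 2 - sqrt(6 + 55) = 2 - sqrt(61) ≈ -5.8102)
H(a) = -17 - a (H(a) = 9 - (26 + a) = 9 + (-26 - a) = -17 - a)
z = 8103 + 111*sqrt(61) (z = (-75 + (2 - sqrt(61)))*(-111) = (-73 - sqrt(61))*(-111) = 8103 + 111*sqrt(61) ≈ 8969.9)
z - ((8949 + 16925) + H(-64)) = (8103 + 111*sqrt(61)) - ((8949 + 16925) + (-17 - 1*(-64))) = (8103 + 111*sqrt(61)) - (25874 + (-17 + 64)) = (8103 + 111*sqrt(61)) - (25874 + 47) = (8103 + 111*sqrt(61)) - 1*25921 = (8103 + 111*sqrt(61)) - 25921 = -17818 + 111*sqrt(61)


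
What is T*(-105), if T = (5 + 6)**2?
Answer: -12705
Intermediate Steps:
T = 121 (T = 11**2 = 121)
T*(-105) = 121*(-105) = -12705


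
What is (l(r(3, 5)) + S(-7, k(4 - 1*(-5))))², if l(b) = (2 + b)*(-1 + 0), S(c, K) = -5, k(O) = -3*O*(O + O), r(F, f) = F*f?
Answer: 484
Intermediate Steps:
k(O) = -6*O² (k(O) = -3*O*2*O = -6*O²)
l(b) = -2 - b (l(b) = (2 + b)*(-1) = -2 - b)
(l(r(3, 5)) + S(-7, k(4 - 1*(-5))))² = ((-2 - 3*5) - 5)² = ((-2 - 1*15) - 5)² = ((-2 - 15) - 5)² = (-17 - 5)² = (-22)² = 484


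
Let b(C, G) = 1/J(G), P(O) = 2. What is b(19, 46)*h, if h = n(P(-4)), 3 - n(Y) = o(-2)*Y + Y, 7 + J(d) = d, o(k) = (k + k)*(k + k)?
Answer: -31/39 ≈ -0.79487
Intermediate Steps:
o(k) = 4*k² (o(k) = (2*k)*(2*k) = 4*k²)
J(d) = -7 + d
n(Y) = 3 - 17*Y (n(Y) = 3 - ((4*(-2)²)*Y + Y) = 3 - ((4*4)*Y + Y) = 3 - (16*Y + Y) = 3 - 17*Y)
h = -31 (h = 3 - 17*2 = 3 - 34 = -31)
b(C, G) = 1/(-7 + G)
b(19, 46)*h = -31/(-7 + 46) = -31/39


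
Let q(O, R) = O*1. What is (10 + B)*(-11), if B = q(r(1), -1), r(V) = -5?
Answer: -55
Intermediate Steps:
q(O, R) = O
B = -5
(10 + B)*(-11) = (10 - 5)*(-11) = 5*(-11) = -55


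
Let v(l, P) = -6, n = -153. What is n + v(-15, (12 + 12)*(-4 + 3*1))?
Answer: -159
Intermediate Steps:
n + v(-15, (12 + 12)*(-4 + 3*1)) = -153 - 6 = -159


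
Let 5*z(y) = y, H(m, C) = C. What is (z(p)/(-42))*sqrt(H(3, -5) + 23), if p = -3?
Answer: 3*sqrt(2)/70 ≈ 0.060609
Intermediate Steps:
z(y) = y/5
(z(p)/(-42))*sqrt(H(3, -5) + 23) = (((1/5)*(-3))/(-42))*sqrt(-5 + 23) = (-3/5*(-1/42))*sqrt(18) = (3*sqrt(2))/70 = 3*sqrt(2)/70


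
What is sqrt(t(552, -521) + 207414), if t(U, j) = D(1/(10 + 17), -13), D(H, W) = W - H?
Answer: sqrt(16799478)/9 ≈ 455.41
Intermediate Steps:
t(U, j) = -352/27 (t(U, j) = -13 - 1/(10 + 17) = -13 - 1/27 = -352/27)
sqrt(t(552, -521) + 207414) = sqrt(-352/27 + 207414) = sqrt(5599826/27) = sqrt(16799478)/9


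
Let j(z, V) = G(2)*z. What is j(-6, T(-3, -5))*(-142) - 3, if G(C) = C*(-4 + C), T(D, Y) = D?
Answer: -3411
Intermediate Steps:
j(z, V) = -4*z (j(z, V) = (2*(-4 + 2))*z = (2*(-2))*z = -4*z)
j(-6, T(-3, -5))*(-142) - 3 = -4*(-6)*(-142) - 3 = 24*(-142) - 3 = -3408 - 3 = -3411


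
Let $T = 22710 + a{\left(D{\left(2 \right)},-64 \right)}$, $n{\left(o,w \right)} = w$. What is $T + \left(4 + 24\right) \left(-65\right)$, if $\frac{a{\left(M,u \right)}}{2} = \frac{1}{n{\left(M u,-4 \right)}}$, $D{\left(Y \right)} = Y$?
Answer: $\frac{41779}{2} \approx 20890.0$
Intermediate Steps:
$a{\left(M,u \right)} = - \frac{1}{2}$ ($a{\left(M,u \right)} = \frac{2}{-4} = 2 \left(- \frac{1}{4}\right) = - \frac{1}{2}$)
$T = \frac{45419}{2}$ ($T = 22710 - \frac{1}{2} = \frac{45419}{2} \approx 22710.0$)
$T + \left(4 + 24\right) \left(-65\right) = \frac{45419}{2} + \left(4 + 24\right) \left(-65\right) = \frac{45419}{2} + 28 \left(-65\right) = \frac{45419}{2} - 1820 = \frac{41779}{2}$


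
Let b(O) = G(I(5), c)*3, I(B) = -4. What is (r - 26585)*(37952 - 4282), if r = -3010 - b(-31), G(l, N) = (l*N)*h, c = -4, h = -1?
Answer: -994847490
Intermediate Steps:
G(l, N) = -N*l (G(l, N) = (l*N)*(-1) = (N*l)*(-1) = -N*l)
b(O) = -48 (b(O) = -1*(-4)*(-4)*3 = -16*3 = -48)
r = -2962 (r = -3010 - 1*(-48) = -3010 + 48 = -2962)
(r - 26585)*(37952 - 4282) = (-2962 - 26585)*(37952 - 4282) = -29547*33670 = -994847490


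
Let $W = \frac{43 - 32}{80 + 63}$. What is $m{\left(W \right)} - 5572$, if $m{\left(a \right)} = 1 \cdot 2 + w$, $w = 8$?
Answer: $-5562$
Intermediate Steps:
$W = \frac{1}{13}$ ($W = \frac{11}{143} = 11 \cdot \frac{1}{143} = \frac{1}{13} \approx 0.076923$)
$m{\left(a \right)} = 10$ ($m{\left(a \right)} = 1 \cdot 2 + 8 = 2 + 8 = 10$)
$m{\left(W \right)} - 5572 = 10 - 5572 = -5562$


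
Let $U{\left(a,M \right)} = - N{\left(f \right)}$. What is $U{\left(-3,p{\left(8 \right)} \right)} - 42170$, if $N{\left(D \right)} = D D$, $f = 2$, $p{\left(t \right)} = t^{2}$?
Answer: $-42174$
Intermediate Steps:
$N{\left(D \right)} = D^{2}$
$U{\left(a,M \right)} = -4$ ($U{\left(a,M \right)} = - 2^{2} = \left(-1\right) 4 = -4$)
$U{\left(-3,p{\left(8 \right)} \right)} - 42170 = -4 - 42170 = -42174$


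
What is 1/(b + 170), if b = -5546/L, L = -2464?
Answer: 1232/212213 ≈ 0.0058055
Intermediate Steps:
b = 2773/1232 (b = -5546/(-2464) = -5546*(-1/2464) = 2773/1232 ≈ 2.2508)
1/(b + 170) = 1/(2773/1232 + 170) = 1/(212213/1232) = 1232/212213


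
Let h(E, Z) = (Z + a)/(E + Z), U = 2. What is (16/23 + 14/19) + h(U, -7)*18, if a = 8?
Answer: -4736/2185 ≈ -2.1675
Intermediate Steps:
h(E, Z) = (8 + Z)/(E + Z) (h(E, Z) = (Z + 8)/(E + Z) = (8 + Z)/(E + Z))
(16/23 + 14/19) + h(U, -7)*18 = (16/23 + 14/19) + ((8 - 7)/(2 - 7))*18 = (16*(1/23) + 14*(1/19)) + (1/(-5))*18 = (16/23 + 14/19) - ⅕*1*18 = 626/437 - ⅕*18 = 626/437 - 18/5 = -4736/2185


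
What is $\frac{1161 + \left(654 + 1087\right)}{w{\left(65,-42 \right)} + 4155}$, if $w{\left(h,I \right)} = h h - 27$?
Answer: $\frac{2902}{8353} \approx 0.34742$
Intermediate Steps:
$w{\left(h,I \right)} = -27 + h^{2}$ ($w{\left(h,I \right)} = h^{2} - 27 = -27 + h^{2}$)
$\frac{1161 + \left(654 + 1087\right)}{w{\left(65,-42 \right)} + 4155} = \frac{1161 + \left(654 + 1087\right)}{\left(-27 + 65^{2}\right) + 4155} = \frac{1161 + 1741}{\left(-27 + 4225\right) + 4155} = \frac{2902}{4198 + 4155} = \frac{2902}{8353}$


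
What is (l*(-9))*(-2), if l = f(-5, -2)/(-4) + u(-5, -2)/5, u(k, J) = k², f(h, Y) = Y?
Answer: 99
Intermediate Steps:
l = 11/2 (l = -2/(-4) + (-5)²/5 = -2*(-¼) + 25*(⅕) = ½ + 5 = 11/2 ≈ 5.5000)
(l*(-9))*(-2) = ((11/2)*(-9))*(-2) = -99/2*(-2) = 99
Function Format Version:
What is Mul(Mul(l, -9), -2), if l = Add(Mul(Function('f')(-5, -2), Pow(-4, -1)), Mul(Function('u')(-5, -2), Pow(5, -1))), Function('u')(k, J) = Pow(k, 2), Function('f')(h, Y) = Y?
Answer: 99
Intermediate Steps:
l = Rational(11, 2) (l = Add(Mul(-2, Pow(-4, -1)), Mul(Pow(-5, 2), Pow(5, -1))) = Add(Mul(-2, Rational(-1, 4)), Mul(25, Rational(1, 5))) = Add(Rational(1, 2), 5) = Rational(11, 2) ≈ 5.5000)
Mul(Mul(l, -9), -2) = Mul(Mul(Rational(11, 2), -9), -2) = Mul(Rational(-99, 2), -2) = 99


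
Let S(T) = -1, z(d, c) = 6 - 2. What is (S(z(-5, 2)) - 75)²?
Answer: 5776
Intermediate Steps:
z(d, c) = 4
(S(z(-5, 2)) - 75)² = (-1 - 75)² = (-76)² = 5776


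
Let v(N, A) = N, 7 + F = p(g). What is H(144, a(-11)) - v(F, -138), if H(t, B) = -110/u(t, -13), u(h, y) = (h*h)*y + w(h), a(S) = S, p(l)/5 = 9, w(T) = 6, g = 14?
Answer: -5121623/134781 ≈ -38.000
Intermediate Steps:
p(l) = 45 (p(l) = 5*9 = 45)
F = 38 (F = -7 + 45 = 38)
u(h, y) = 6 + y*h² (u(h, y) = (h*h)*y + 6 = h²*y + 6 = y*h² + 6 = 6 + y*h²)
H(t, B) = -110/(6 - 13*t²)
H(144, a(-11)) - v(F, -138) = 110/(-6 + 13*144²) - 1*38 = 110/(-6 + 13*20736) - 38 = 110/(-6 + 269568) - 38 = 110/269562 - 38 = 110*(1/269562) - 38 = 55/134781 - 38 = -5121623/134781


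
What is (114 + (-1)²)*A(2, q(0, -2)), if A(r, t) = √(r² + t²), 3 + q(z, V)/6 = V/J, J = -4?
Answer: 115*√229 ≈ 1740.3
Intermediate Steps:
q(z, V) = -18 - 3*V/2 (q(z, V) = -18 + 6*(V/(-4)) = -18 + 6*(V*(-¼)) = -18 + 6*(-V/4) = -18 - 3*V/2)
(114 + (-1)²)*A(2, q(0, -2)) = (114 + (-1)²)*√(2² + (-18 - 3/2*(-2))²) = (114 + 1)*√(4 + (-18 + 3)²) = 115*√(4 + (-15)²) = 115*√(4 + 225) = 115*√229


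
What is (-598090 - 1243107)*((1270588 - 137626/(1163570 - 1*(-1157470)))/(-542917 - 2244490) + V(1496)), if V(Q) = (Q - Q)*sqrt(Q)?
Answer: 2714923626814665559/3234841571640 ≈ 8.3928e+5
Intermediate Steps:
V(Q) = 0 (V(Q) = 0*sqrt(Q) = 0)
(-598090 - 1243107)*((1270588 - 137626/(1163570 - 1*(-1157470)))/(-542917 - 2244490) + V(1496)) = (-598090 - 1243107)*((1270588 - 137626/(1163570 - 1*(-1157470)))/(-542917 - 2244490) + 0) = -1841197*((1270588 - 137626/(1163570 + 1157470))/(-2787407) + 0) = -1841197*((1270588 - 137626/2321040)*(-1/2787407) + 0) = -1841197*((1270588 - 137626*1/2321040)*(-1/2787407) + 0) = -1841197*((1270588 - 68813/1160520)*(-1/2787407) + 0) = -1841197*((1474542716947/1160520)*(-1/2787407) + 0) = -1841197*(-1474542716947/3234841571640 + 0) = -1841197*(-1474542716947/3234841571640) = 2714923626814665559/3234841571640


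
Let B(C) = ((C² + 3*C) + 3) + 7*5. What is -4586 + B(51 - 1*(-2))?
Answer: -1580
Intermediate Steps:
B(C) = 38 + C² + 3*C (B(C) = (3 + C² + 3*C) + 35 = 38 + C² + 3*C)
-4586 + B(51 - 1*(-2)) = -4586 + (38 + (51 - 1*(-2))² + 3*(51 - 1*(-2))) = -4586 + (38 + (51 + 2)² + 3*(51 + 2)) = -4586 + (38 + 53² + 3*53) = -4586 + (38 + 2809 + 159) = -4586 + 3006 = -1580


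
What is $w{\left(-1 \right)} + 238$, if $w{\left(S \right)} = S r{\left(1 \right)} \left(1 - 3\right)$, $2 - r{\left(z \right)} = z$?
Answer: $240$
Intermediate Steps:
$r{\left(z \right)} = 2 - z$
$w{\left(S \right)} = - 2 S$ ($w{\left(S \right)} = S \left(2 - 1\right) \left(1 - 3\right) = S 1 \left(-2\right) = S \left(-2\right) = - 2 S$)
$w{\left(-1 \right)} + 238 = \left(-2\right) \left(-1\right) + 238 = 2 + 238 = 240$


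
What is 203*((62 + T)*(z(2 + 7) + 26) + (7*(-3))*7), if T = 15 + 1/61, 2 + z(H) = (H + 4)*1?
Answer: 33466377/61 ≈ 5.4863e+5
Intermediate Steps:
z(H) = 2 + H (z(H) = -2 + (H + 4)*1 = -2 + (4 + H)*1 = -2 + (4 + H) = 2 + H)
T = 916/61 (T = 15 + 1/61 = 916/61 ≈ 15.016)
203*((62 + T)*(z(2 + 7) + 26) + (7*(-3))*7) = 203*((62 + 916/61)*((2 + (2 + 7)) + 26) + (7*(-3))*7) = 203*(4698*((2 + 9) + 26)/61 - 21*7) = 203*(4698*(11 + 26)/61 - 147) = 203*((4698/61)*37 - 147) = 203*(173826/61 - 147) = 203*(164859/61) = 33466377/61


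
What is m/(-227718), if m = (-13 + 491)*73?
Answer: -17447/113859 ≈ -0.15323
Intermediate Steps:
m = 34894 (m = 478*73 = 34894)
m/(-227718) = 34894/(-227718) = 34894*(-1/227718) = -17447/113859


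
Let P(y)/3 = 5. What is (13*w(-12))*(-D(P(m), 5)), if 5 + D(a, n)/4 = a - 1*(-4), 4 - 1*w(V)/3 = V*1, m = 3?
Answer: -34944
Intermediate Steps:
P(y) = 15 (P(y) = 3*5 = 15)
w(V) = 12 - 3*V
D(a, n) = -4 + 4*a (D(a, n) = -20 + 4*(a - 1*(-4)) = -20 + 4*(a + 4) = -20 + 4*(4 + a) = -20 + (16 + 4*a) = -4 + 4*a)
(13*w(-12))*(-D(P(m), 5)) = (13*(12 - 3*(-12)))*(-(-4 + 4*15)) = (13*(12 + 36))*(-(-4 + 60)) = (13*48)*(-1*56) = 624*(-56) = -34944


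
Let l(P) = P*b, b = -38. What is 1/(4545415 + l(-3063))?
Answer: 1/4661809 ≈ 2.1451e-7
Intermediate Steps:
l(P) = -38*P (l(P) = P*(-38) = -38*P)
1/(4545415 + l(-3063)) = 1/(4545415 - 38*(-3063)) = 1/(4545415 + 116394) = 1/4661809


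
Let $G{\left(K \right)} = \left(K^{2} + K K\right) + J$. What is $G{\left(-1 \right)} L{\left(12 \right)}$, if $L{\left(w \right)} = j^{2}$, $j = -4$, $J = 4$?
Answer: $96$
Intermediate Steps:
$L{\left(w \right)} = 16$ ($L{\left(w \right)} = \left(-4\right)^{2} = 16$)
$G{\left(K \right)} = 4 + 2 K^{2}$ ($G{\left(K \right)} = \left(K^{2} + K K\right) + 4 = \left(K^{2} + K^{2}\right) + 4 = 2 K^{2} + 4 = 4 + 2 K^{2}$)
$G{\left(-1 \right)} L{\left(12 \right)} = \left(4 + 2 \left(-1\right)^{2}\right) 16 = \left(4 + 2 \cdot 1\right) 16 = \left(4 + 2\right) 16 = 6 \cdot 16 = 96$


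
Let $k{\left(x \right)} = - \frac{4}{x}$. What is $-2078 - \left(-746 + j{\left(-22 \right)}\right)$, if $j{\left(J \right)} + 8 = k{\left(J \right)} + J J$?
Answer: $- \frac{19890}{11} \approx -1808.2$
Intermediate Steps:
$j{\left(J \right)} = -8 + J^{2} - \frac{4}{J}$ ($j{\left(J \right)} = -8 + \left(- \frac{4}{J} + J J\right) = -8 + \left(- \frac{4}{J} + J^{2}\right) = -8 + \left(J^{2} - \frac{4}{J}\right) = -8 + J^{2} - \frac{4}{J}$)
$-2078 - \left(-746 + j{\left(-22 \right)}\right) = -2078 + \left(746 - \left(-8 + \left(-22\right)^{2} - \frac{4}{-22}\right)\right) = -2078 + \left(746 - \left(-8 + 484 - - \frac{2}{11}\right)\right) = -2078 + \left(746 - \left(-8 + 484 + \frac{2}{11}\right)\right) = -2078 + \left(746 - \frac{5238}{11}\right) = -2078 + \frac{2968}{11} = - \frac{19890}{11}$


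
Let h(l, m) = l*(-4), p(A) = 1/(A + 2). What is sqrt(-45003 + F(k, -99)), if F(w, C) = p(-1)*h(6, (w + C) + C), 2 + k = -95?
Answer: 3*I*sqrt(5003) ≈ 212.2*I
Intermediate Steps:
k = -97 (k = -2 - 95 = -97)
p(A) = 1/(2 + A)
h(l, m) = -4*l
F(w, C) = -24 (F(w, C) = (-4*6)/(2 - 1) = -24/1 = 1*(-24) = -24)
sqrt(-45003 + F(k, -99)) = sqrt(-45003 - 24) = sqrt(-45027) = 3*I*sqrt(5003)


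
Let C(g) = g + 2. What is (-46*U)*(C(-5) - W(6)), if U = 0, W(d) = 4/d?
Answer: 0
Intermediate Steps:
C(g) = 2 + g
(-46*U)*(C(-5) - W(6)) = (-46*0)*((2 - 5) - 4/6) = 0*(-3 - 4/6) = 0*(-3 - 1*2/3) = 0*(-3 - 2/3) = 0*(-11/3) = 0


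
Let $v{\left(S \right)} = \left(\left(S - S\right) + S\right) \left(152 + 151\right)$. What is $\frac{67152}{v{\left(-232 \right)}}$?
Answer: $- \frac{2798}{2929} \approx -0.95527$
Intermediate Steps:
$v{\left(S \right)} = 303 S$ ($v{\left(S \right)} = \left(0 + S\right) 303 = S 303 = 303 S$)
$\frac{67152}{v{\left(-232 \right)}} = \frac{67152}{303 \left(-232\right)} = \frac{67152}{-70296} = 67152 \left(- \frac{1}{70296}\right) = - \frac{2798}{2929}$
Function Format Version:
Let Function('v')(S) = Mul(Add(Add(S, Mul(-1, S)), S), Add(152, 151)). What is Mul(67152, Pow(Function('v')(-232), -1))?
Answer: Rational(-2798, 2929) ≈ -0.95527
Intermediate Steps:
Function('v')(S) = Mul(303, S) (Function('v')(S) = Mul(Add(0, S), 303) = Mul(S, 303) = Mul(303, S))
Mul(67152, Pow(Function('v')(-232), -1)) = Mul(67152, Pow(Mul(303, -232), -1)) = Mul(67152, Pow(-70296, -1)) = Mul(67152, Rational(-1, 70296)) = Rational(-2798, 2929)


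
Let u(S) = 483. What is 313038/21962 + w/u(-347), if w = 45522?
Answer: 191825253/1767941 ≈ 108.50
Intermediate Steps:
313038/21962 + w/u(-347) = 313038/21962 + 45522/483 = 313038*(1/21962) + 45522*(1/483) = 156519/10981 + 15174/161 = 191825253/1767941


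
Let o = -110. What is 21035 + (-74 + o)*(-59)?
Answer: 31891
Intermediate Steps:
21035 + (-74 + o)*(-59) = 21035 + (-74 - 110)*(-59) = 21035 - 184*(-59) = 21035 + 10856 = 31891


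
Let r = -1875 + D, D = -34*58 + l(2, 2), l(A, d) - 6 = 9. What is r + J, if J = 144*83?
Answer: 8120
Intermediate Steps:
l(A, d) = 15 (l(A, d) = 6 + 9 = 15)
D = -1957 (D = -34*58 + 15 = -1972 + 15 = -1957)
J = 11952
r = -3832 (r = -1875 - 1957 = -3832)
r + J = -3832 + 11952 = 8120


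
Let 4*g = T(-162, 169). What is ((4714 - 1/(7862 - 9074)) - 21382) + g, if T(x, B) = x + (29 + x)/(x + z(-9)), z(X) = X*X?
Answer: -273377747/16362 ≈ -16708.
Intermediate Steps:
z(X) = X²
T(x, B) = x + (29 + x)/(81 + x) (T(x, B) = x + (29 + x)/(x + (-9)²) = x + (29 + x)/(x + 81) = x + (29 + x)/(81 + x))
g = -12989/324 (g = ((29 + (-162)² + 82*(-162))/(81 - 162))/4 = ((29 + 26244 - 13284)/(-81))/4 = (-1/81*12989)/4 = (¼)*(-12989/81) = -12989/324 ≈ -40.089)
((4714 - 1/(7862 - 9074)) - 21382) + g = ((4714 - 1/(7862 - 9074)) - 21382) - 12989/324 = ((4714 - 1/(-1212)) - 21382) - 12989/324 = ((4714 - 1*(-1/1212)) - 21382) - 12989/324 = ((4714 + 1/1212) - 21382) - 12989/324 = (5713369/1212 - 21382) - 12989/324 = -20201615/1212 - 12989/324 = -273377747/16362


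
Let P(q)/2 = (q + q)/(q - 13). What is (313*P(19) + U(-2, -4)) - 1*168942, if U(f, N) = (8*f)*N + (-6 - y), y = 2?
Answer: -494764/3 ≈ -1.6492e+5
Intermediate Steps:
P(q) = 4*q/(-13 + q) (P(q) = 2*((q + q)/(q - 13)) = 2*((2*q)/(-13 + q)) = 2*(2*q/(-13 + q)) = 4*q/(-13 + q))
U(f, N) = -8 + 8*N*f (U(f, N) = (8*f)*N + (-6 - 1*2) = 8*N*f + (-6 - 2) = 8*N*f - 8 = -8 + 8*N*f)
(313*P(19) + U(-2, -4)) - 1*168942 = (313*(4*19/(-13 + 19)) + (-8 + 8*(-4)*(-2))) - 1*168942 = (313*(4*19/6) + (-8 + 64)) - 168942 = (313*(4*19*(1/6)) + 56) - 168942 = (313*(38/3) + 56) - 168942 = (11894/3 + 56) - 168942 = 12062/3 - 168942 = -494764/3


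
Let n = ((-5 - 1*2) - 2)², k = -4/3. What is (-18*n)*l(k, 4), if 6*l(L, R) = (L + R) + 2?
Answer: -1134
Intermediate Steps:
k = -4/3 (k = -4*⅓ = -4/3 ≈ -1.3333)
l(L, R) = ⅓ + L/6 + R/6 (l(L, R) = ((L + R) + 2)/6 = (2 + L + R)/6 = ⅓ + L/6 + R/6)
n = 81 (n = ((-5 - 2) - 2)² = (-7 - 2)² = (-9)² = 81)
(-18*n)*l(k, 4) = (-18*81)*(⅓ + (⅙)*(-4/3) + (⅙)*4) = -1458*(⅓ - 2/9 + ⅔) = -1458*7/9 = -1134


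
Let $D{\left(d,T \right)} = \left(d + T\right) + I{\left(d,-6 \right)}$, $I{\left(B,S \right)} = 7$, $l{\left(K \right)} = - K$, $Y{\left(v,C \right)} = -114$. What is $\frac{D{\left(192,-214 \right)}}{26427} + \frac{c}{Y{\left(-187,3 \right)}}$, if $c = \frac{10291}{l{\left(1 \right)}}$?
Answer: $\frac{90652849}{1004226} \approx 90.271$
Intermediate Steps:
$c = -10291$ ($c = \frac{10291}{\left(-1\right) 1} = \frac{10291}{-1} = 10291 \left(-1\right) = -10291$)
$D{\left(d,T \right)} = 7 + T + d$ ($D{\left(d,T \right)} = \left(d + T\right) + 7 = \left(T + d\right) + 7 = 7 + T + d$)
$\frac{D{\left(192,-214 \right)}}{26427} + \frac{c}{Y{\left(-187,3 \right)}} = \frac{7 - 214 + 192}{26427} - \frac{10291}{-114} = \left(-15\right) \frac{1}{26427} - - \frac{10291}{114} = - \frac{5}{8809} + \frac{10291}{114} = \frac{90652849}{1004226}$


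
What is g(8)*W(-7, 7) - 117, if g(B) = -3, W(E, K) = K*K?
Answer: -264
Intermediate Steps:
W(E, K) = K²
g(8)*W(-7, 7) - 117 = -3*7² - 117 = -3*49 - 117 = -147 - 117 = -264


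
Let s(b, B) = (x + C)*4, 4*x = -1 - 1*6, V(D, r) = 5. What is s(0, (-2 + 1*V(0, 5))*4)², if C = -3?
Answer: 361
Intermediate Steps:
x = -7/4 (x = (-1 - 1*6)/4 = (-1 - 6)/4 = (¼)*(-7) = -7/4 ≈ -1.7500)
s(b, B) = -19 (s(b, B) = (-7/4 - 3)*4 = -19/4*4 = -19)
s(0, (-2 + 1*V(0, 5))*4)² = (-19)² = 361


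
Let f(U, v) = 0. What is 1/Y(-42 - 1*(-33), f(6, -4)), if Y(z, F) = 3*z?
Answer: -1/27 ≈ -0.037037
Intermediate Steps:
1/Y(-42 - 1*(-33), f(6, -4)) = 1/(3*(-42 - 1*(-33))) = 1/(3*(-42 + 33)) = 1/(3*(-9)) = 1/(-27) = -1/27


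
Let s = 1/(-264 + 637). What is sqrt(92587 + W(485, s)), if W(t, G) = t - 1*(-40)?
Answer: 2*sqrt(23278) ≈ 305.14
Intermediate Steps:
s = 1/373 ≈ 0.0026810
W(t, G) = 40 + t (W(t, G) = t + 40 = 40 + t)
sqrt(92587 + W(485, s)) = sqrt(92587 + (40 + 485)) = sqrt(92587 + 525) = sqrt(93112) = 2*sqrt(23278)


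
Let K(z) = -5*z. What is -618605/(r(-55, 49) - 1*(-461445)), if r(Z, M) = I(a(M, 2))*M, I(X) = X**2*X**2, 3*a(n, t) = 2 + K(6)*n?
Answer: -50107005/227562330965269 ≈ -2.2019e-7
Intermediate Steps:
a(n, t) = 2/3 - 10*n (a(n, t) = (2 + (-5*6)*n)/3 = (2 - 30*n)/3 = 2/3 - 10*n)
I(X) = X**4
r(Z, M) = M*(2/3 - 10*M)**4 (r(Z, M) = (2/3 - 10*M)**4*M = M*(2/3 - 10*M)**4)
-618605/(r(-55, 49) - 1*(-461445)) = -618605/((16/81)*49*(-1 + 15*49)**4 - 1*(-461445)) = -618605/((16/81)*49*(-1 + 735)**4 + 461445) = -618605/((16/81)*49*734**4 + 461445) = -618605/((16/81)*49*290258027536 + 461445) = -618605/(227562293588224/81 + 461445) = -618605/227562330965269/81 = -618605*81/227562330965269 = -50107005/227562330965269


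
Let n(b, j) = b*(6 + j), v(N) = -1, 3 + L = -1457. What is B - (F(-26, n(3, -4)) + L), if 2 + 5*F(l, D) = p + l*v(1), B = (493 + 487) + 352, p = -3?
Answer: 13939/5 ≈ 2787.8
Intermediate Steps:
L = -1460 (L = -3 - 1457 = -1460)
B = 1332 (B = 980 + 352 = 1332)
F(l, D) = -1 - l/5 (F(l, D) = -⅖ + (-3 + l*(-1))/5 = -⅖ + (-3 - l)/5 = -⅖ + (-⅗ - l/5) = -1 - l/5)
B - (F(-26, n(3, -4)) + L) = 1332 - ((-1 - ⅕*(-26)) - 1460) = 1332 - ((-1 + 26/5) - 1460) = 1332 - (21/5 - 1460) = 1332 - 1*(-7279/5) = 1332 + 7279/5 = 13939/5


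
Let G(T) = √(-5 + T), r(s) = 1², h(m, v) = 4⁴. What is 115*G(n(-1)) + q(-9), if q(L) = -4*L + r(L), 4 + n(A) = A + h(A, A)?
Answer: 37 + 115*√246 ≈ 1840.7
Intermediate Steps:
h(m, v) = 256
r(s) = 1
n(A) = 252 + A (n(A) = -4 + (A + 256) = -4 + (256 + A) = 252 + A)
q(L) = 1 - 4*L (q(L) = -4*L + 1 = 1 - 4*L)
115*G(n(-1)) + q(-9) = 115*√(-5 + (252 - 1)) + (1 - 4*(-9)) = 115*√(-5 + 251) + (1 + 36) = 115*√246 + 37 = 37 + 115*√246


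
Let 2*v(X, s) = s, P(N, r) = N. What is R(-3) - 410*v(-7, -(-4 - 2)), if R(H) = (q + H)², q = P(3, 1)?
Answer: -1230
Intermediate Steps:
q = 3
v(X, s) = s/2
R(H) = (3 + H)²
R(-3) - 410*v(-7, -(-4 - 2)) = (3 - 3)² - 205*(-(-4 - 2)) = 0² - 205*(-1*(-6)) = 0 - 205*6 = 0 - 410*3 = 0 - 1230 = -1230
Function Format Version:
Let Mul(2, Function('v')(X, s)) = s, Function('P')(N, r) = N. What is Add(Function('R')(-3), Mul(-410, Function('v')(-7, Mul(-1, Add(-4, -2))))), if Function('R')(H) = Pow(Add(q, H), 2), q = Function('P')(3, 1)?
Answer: -1230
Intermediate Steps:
q = 3
Function('v')(X, s) = Mul(Rational(1, 2), s)
Function('R')(H) = Pow(Add(3, H), 2)
Add(Function('R')(-3), Mul(-410, Function('v')(-7, Mul(-1, Add(-4, -2))))) = Add(Pow(Add(3, -3), 2), Mul(-410, Mul(Rational(1, 2), Mul(-1, Add(-4, -2))))) = Add(Pow(0, 2), Mul(-410, Mul(Rational(1, 2), Mul(-1, -6)))) = Add(0, Mul(-410, Mul(Rational(1, 2), 6))) = Add(0, Mul(-410, 3)) = Add(0, -1230) = -1230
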